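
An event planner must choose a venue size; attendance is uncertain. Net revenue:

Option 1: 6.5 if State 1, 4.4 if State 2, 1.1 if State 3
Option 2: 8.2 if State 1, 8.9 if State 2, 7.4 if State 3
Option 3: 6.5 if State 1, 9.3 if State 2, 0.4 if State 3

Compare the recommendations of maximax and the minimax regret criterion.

maximax → Option 3; minimax regret → Option 2 (disagree)

Row maxima: Option 1=6.5, Option 2=8.9, Option 3=9.3
Best best-case = 9.3 → Option 3.
Column bests: State 1=8.2, State 2=9.3, State 3=7.4.
Option 1 regrets: 1.7, 4.9, 6.3 → max 6.3
Option 2 regrets: 0.0, 0.4, 0.0 → max 0.4
Option 3 regrets: 1.7, 0.0, 7.0 → max 7.0
Smallest max regret = 0.4 → Option 2.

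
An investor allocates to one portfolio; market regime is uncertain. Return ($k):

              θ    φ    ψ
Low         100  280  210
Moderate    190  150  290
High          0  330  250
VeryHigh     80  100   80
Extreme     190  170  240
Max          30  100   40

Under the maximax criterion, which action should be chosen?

High

Row maxima: Low=280, Moderate=290, High=330, VeryHigh=100, Extreme=240, Max=100
Best best-case = 330 → High.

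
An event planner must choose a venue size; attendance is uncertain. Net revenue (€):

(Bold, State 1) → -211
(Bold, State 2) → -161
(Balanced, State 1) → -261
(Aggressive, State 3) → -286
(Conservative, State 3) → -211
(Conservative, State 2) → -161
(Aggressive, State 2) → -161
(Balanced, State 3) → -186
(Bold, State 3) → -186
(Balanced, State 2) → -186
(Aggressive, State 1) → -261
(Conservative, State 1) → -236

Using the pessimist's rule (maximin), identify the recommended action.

Bold

Row minima: Conservative=-236, Balanced=-261, Aggressive=-286, Bold=-211
Best worst-case = -211 → Bold.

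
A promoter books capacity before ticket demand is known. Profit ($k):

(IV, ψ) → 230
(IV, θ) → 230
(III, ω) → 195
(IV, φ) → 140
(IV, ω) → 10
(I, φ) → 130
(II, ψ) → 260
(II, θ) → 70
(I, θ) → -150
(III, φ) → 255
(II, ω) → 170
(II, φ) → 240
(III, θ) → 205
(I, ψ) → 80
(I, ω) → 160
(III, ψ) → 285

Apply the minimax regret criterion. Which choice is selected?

Column bests: θ=230, φ=255, ψ=285, ω=195.
I regrets: 380, 125, 205, 35 → max 380
II regrets: 160, 15, 25, 25 → max 160
III regrets: 25, 0, 0, 0 → max 25
IV regrets: 0, 115, 55, 185 → max 185
Smallest max regret = 25 → III.

III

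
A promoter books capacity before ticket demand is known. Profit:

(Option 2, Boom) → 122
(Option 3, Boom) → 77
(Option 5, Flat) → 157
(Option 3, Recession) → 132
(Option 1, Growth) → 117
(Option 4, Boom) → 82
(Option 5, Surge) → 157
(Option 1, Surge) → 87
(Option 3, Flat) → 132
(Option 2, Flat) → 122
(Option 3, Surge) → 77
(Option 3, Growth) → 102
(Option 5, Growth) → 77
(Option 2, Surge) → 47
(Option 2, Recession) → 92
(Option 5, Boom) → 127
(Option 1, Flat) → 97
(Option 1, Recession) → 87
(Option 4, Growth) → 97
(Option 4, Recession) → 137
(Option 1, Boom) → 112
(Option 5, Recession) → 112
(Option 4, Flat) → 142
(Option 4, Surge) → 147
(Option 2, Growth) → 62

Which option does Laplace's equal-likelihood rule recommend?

Row averages: Option 1=100, Option 2=89, Option 3=104, Option 4=121, Option 5=126
Highest average = 126 → Option 5.

Option 5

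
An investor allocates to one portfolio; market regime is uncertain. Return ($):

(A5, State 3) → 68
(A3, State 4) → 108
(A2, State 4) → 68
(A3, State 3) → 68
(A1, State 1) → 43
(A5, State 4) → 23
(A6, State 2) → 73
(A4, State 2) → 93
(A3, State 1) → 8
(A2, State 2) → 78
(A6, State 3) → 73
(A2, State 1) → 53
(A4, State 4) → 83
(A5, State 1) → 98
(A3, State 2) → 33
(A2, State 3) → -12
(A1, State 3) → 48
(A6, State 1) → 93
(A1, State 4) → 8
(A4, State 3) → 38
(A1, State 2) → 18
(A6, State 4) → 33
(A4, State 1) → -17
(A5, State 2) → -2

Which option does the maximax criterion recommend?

A3

Row maxima: A1=48, A2=78, A3=108, A4=93, A5=98, A6=93
Best best-case = 108 → A3.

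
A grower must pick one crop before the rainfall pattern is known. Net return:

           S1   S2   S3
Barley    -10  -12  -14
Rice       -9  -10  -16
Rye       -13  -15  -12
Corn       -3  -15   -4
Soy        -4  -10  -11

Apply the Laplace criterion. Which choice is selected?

Corn

Row averages: Barley=-12, Rice=-35/3, Rye=-40/3, Corn=-22/3, Soy=-25/3
Highest average = -22/3 → Corn.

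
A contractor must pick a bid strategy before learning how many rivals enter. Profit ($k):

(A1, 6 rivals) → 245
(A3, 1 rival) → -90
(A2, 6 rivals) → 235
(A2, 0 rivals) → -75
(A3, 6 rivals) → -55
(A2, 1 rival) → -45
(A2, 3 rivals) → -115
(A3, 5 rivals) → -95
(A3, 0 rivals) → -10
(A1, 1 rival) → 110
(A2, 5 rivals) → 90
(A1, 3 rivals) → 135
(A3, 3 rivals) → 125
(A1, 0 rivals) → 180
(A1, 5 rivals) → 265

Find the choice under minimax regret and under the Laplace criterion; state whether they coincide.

minimax regret → A1; laplace → A1 (agree)

Column bests: 0 rivals=180, 1 rival=110, 3 rivals=135, 5 rivals=265, 6 rivals=245.
A1 regrets: 0, 0, 0, 0, 0 → max 0
A2 regrets: 255, 155, 250, 175, 10 → max 255
A3 regrets: 190, 200, 10, 360, 300 → max 360
Smallest max regret = 0 → A1.
Row averages: A1=187, A2=18, A3=-25
Highest average = 187 → A1.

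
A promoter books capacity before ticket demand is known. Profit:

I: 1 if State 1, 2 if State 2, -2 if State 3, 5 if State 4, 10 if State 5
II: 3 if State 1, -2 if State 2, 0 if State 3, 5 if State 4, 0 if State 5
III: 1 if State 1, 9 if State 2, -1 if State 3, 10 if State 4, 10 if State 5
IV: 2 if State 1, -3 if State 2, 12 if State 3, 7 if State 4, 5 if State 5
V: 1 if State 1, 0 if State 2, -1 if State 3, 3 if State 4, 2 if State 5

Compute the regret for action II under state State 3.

Best payoff under State 3 is 12.
Regret = 12 − 0 = 12.

12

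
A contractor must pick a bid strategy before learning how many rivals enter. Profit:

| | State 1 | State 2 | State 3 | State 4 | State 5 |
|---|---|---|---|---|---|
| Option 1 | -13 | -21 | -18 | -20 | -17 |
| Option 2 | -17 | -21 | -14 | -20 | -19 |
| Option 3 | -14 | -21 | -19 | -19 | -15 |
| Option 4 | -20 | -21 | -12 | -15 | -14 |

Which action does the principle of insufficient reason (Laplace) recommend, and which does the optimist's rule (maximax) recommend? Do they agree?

Row averages: Option 1=-17.8, Option 2=-18.2, Option 3=-17.6, Option 4=-16.4
Highest average = -16.4 → Option 4.
Row maxima: Option 1=-13, Option 2=-14, Option 3=-14, Option 4=-12
Best best-case = -12 → Option 4.

laplace → Option 4; maximax → Option 4 (agree)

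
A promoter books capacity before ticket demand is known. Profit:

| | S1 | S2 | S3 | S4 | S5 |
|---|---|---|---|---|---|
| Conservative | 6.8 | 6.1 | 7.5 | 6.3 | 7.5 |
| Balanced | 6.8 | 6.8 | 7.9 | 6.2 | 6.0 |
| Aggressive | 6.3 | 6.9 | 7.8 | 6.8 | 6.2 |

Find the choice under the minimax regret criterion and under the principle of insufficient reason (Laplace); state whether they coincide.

Column bests: S1=6.8, S2=6.9, S3=7.9, S4=6.8, S5=7.5.
Conservative regrets: 0.0, 0.8, 0.4, 0.5, 0.0 → max 0.8
Balanced regrets: 0.0, 0.1, 0.0, 0.6, 1.5 → max 1.5
Aggressive regrets: 0.5, 0.0, 0.1, 0.0, 1.3 → max 1.3
Smallest max regret = 0.8 → Conservative.
Row averages: Conservative=6.84, Balanced=6.74, Aggressive=6.8
Highest average = 6.84 → Conservative.

minimax regret → Conservative; laplace → Conservative (agree)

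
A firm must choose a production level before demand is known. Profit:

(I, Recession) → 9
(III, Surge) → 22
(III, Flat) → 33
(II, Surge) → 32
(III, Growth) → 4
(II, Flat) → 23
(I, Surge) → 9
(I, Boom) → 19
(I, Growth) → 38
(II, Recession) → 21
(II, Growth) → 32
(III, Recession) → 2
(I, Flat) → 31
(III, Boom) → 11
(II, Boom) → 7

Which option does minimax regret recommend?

Column bests: Recession=21, Flat=33, Growth=38, Boom=19, Surge=32.
I regrets: 12, 2, 0, 0, 23 → max 23
II regrets: 0, 10, 6, 12, 0 → max 12
III regrets: 19, 0, 34, 8, 10 → max 34
Smallest max regret = 12 → II.

II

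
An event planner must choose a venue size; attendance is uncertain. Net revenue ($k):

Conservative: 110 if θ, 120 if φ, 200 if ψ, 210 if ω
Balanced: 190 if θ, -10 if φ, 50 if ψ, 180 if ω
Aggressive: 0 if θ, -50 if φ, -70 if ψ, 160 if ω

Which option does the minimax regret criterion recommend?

Column bests: θ=190, φ=120, ψ=200, ω=210.
Conservative regrets: 80, 0, 0, 0 → max 80
Balanced regrets: 0, 130, 150, 30 → max 150
Aggressive regrets: 190, 170, 270, 50 → max 270
Smallest max regret = 80 → Conservative.

Conservative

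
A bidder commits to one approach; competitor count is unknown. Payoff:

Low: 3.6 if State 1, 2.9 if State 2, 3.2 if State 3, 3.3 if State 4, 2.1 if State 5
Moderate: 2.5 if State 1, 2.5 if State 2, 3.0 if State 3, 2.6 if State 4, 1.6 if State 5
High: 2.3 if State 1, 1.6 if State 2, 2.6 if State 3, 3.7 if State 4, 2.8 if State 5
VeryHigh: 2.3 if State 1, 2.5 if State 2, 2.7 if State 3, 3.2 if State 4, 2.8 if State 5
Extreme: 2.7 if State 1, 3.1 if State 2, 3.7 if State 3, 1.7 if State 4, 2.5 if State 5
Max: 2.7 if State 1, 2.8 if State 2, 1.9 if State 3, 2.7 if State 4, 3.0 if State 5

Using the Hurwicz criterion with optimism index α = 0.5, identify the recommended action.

Low

Low: 0.5·3.6 + 0.5·2.1 = 2.85
Moderate: 0.5·3.0 + 0.5·1.6 = 2.3
High: 0.5·3.7 + 0.5·1.6 = 2.65
VeryHigh: 0.5·3.2 + 0.5·2.3 = 2.75
Extreme: 0.5·3.7 + 0.5·1.7 = 2.7
Max: 0.5·3.0 + 0.5·1.9 = 2.45
Highest Hurwicz score = 2.85 → Low.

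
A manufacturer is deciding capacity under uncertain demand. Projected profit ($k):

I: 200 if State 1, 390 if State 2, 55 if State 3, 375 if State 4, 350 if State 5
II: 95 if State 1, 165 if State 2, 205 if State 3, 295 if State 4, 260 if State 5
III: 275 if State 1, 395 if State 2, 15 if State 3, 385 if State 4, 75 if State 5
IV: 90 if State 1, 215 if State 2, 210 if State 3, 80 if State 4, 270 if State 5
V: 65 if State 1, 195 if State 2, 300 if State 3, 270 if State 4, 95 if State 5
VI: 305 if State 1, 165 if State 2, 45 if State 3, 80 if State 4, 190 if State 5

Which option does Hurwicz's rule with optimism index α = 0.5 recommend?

I

I: 0.5·390 + 0.5·55 = 222.5
II: 0.5·295 + 0.5·95 = 195
III: 0.5·395 + 0.5·15 = 205
IV: 0.5·270 + 0.5·80 = 175
V: 0.5·300 + 0.5·65 = 182.5
VI: 0.5·305 + 0.5·45 = 175
Highest Hurwicz score = 222.5 → I.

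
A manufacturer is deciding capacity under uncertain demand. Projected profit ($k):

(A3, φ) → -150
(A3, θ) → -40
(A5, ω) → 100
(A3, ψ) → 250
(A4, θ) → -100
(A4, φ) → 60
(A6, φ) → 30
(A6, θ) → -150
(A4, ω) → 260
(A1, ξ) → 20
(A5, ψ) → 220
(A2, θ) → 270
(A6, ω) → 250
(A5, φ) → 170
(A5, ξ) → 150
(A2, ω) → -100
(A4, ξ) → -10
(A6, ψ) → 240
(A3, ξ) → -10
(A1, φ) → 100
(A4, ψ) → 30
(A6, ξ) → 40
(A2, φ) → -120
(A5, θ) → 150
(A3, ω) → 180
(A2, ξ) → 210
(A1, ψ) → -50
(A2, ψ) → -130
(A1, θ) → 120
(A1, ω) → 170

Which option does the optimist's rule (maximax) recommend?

Row maxima: A1=170, A2=270, A3=250, A4=260, A5=220, A6=250
Best best-case = 270 → A2.

A2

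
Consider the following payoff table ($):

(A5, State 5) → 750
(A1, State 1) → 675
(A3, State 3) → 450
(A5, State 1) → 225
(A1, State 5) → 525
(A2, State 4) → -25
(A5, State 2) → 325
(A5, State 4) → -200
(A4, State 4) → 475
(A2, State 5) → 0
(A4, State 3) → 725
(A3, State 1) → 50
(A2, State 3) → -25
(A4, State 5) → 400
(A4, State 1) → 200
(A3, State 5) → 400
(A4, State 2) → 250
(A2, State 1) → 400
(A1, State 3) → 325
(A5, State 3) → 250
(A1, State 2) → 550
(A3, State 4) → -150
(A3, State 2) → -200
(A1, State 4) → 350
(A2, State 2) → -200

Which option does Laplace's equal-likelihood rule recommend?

Row averages: A1=485, A2=30, A3=110, A4=410, A5=270
Highest average = 485 → A1.

A1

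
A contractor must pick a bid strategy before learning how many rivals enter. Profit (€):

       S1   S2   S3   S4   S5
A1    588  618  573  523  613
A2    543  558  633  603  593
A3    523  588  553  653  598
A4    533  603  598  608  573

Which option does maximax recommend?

A3

Row maxima: A1=618, A2=633, A3=653, A4=608
Best best-case = 653 → A3.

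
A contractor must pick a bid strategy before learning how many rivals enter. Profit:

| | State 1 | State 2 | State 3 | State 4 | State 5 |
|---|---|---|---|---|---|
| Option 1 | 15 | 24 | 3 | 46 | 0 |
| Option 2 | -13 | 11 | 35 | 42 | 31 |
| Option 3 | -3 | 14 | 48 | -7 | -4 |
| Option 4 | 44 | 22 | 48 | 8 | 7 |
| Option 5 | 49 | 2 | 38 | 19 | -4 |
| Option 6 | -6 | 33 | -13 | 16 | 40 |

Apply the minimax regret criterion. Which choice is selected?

Option 4

Column bests: State 1=49, State 2=33, State 3=48, State 4=46, State 5=40.
Option 1 regrets: 34, 9, 45, 0, 40 → max 45
Option 2 regrets: 62, 22, 13, 4, 9 → max 62
Option 3 regrets: 52, 19, 0, 53, 44 → max 53
Option 4 regrets: 5, 11, 0, 38, 33 → max 38
Option 5 regrets: 0, 31, 10, 27, 44 → max 44
Option 6 regrets: 55, 0, 61, 30, 0 → max 61
Smallest max regret = 38 → Option 4.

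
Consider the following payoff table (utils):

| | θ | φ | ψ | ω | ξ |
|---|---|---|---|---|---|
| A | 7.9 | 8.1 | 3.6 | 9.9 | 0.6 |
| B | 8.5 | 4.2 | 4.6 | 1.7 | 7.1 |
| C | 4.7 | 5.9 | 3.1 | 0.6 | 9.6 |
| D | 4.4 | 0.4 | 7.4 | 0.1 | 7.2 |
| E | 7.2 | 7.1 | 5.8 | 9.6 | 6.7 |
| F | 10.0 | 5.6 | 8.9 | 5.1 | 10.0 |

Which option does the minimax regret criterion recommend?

E

Column bests: θ=10.0, φ=8.1, ψ=8.9, ω=9.9, ξ=10.0.
A regrets: 2.1, 0.0, 5.3, 0.0, 9.4 → max 9.4
B regrets: 1.5, 3.9, 4.3, 8.2, 2.9 → max 8.2
C regrets: 5.3, 2.2, 5.8, 9.3, 0.4 → max 9.3
D regrets: 5.6, 7.7, 1.5, 9.8, 2.8 → max 9.8
E regrets: 2.8, 1.0, 3.1, 0.3, 3.3 → max 3.3
F regrets: 0.0, 2.5, 0.0, 4.8, 0.0 → max 4.8
Smallest max regret = 3.3 → E.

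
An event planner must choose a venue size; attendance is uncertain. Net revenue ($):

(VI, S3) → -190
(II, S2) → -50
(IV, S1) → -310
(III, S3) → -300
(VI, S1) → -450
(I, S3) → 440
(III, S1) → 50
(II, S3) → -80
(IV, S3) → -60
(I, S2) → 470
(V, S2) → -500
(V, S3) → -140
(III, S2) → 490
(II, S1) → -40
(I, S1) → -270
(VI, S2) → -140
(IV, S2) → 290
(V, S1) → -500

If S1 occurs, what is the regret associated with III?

Best payoff under S1 is 50.
Regret = 50 − 50 = 0.

0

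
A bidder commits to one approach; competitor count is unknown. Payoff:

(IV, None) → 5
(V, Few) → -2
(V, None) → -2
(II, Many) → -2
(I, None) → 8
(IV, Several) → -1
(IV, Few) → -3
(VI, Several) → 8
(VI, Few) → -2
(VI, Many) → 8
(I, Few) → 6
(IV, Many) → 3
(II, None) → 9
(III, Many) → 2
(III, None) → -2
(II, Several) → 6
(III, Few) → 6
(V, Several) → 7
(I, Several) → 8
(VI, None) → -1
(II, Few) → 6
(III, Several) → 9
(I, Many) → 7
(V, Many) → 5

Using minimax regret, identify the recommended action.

I

Column bests: None=9, Few=6, Several=9, Many=8.
I regrets: 1, 0, 1, 1 → max 1
II regrets: 0, 0, 3, 10 → max 10
III regrets: 11, 0, 0, 6 → max 11
IV regrets: 4, 9, 10, 5 → max 10
V regrets: 11, 8, 2, 3 → max 11
VI regrets: 10, 8, 1, 0 → max 10
Smallest max regret = 1 → I.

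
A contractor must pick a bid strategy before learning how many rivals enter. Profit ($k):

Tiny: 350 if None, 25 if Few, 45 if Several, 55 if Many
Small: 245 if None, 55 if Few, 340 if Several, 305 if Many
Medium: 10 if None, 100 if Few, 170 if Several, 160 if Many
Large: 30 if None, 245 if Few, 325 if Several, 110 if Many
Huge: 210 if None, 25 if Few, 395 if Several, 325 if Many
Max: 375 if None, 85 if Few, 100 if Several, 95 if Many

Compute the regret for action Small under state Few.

190

Best payoff under Few is 245.
Regret = 245 − 55 = 190.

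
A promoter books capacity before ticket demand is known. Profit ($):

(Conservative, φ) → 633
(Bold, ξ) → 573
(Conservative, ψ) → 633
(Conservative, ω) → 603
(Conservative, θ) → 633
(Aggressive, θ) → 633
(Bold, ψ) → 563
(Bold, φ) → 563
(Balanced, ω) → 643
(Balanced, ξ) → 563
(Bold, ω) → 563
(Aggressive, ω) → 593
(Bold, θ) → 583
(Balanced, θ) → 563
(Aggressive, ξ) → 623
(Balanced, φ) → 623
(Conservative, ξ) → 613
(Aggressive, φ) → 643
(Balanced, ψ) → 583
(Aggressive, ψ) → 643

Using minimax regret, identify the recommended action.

Conservative

Column bests: θ=633, φ=643, ψ=643, ω=643, ξ=623.
Conservative regrets: 0, 10, 10, 40, 10 → max 40
Balanced regrets: 70, 20, 60, 0, 60 → max 70
Aggressive regrets: 0, 0, 0, 50, 0 → max 50
Bold regrets: 50, 80, 80, 80, 50 → max 80
Smallest max regret = 40 → Conservative.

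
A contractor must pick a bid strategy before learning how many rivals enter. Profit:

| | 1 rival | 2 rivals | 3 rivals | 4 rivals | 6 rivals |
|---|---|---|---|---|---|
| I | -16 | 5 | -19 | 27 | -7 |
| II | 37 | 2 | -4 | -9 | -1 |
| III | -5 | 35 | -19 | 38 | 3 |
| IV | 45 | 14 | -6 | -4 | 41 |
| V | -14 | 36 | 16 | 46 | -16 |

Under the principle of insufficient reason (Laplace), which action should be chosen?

Row averages: I=-2, II=5, III=10.4, IV=18, V=13.6
Highest average = 18 → IV.

IV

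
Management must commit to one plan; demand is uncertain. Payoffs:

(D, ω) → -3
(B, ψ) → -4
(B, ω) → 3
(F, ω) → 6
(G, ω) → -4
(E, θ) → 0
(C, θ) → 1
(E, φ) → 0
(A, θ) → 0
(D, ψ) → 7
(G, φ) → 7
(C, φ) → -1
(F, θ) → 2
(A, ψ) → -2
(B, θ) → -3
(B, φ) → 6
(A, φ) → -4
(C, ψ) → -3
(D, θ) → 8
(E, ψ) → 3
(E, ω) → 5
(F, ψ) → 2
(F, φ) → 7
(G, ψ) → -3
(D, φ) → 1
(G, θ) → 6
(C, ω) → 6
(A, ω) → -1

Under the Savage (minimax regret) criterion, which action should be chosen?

F

Column bests: θ=8, φ=7, ψ=7, ω=6.
A regrets: 8, 11, 9, 7 → max 11
B regrets: 11, 1, 11, 3 → max 11
C regrets: 7, 8, 10, 0 → max 10
D regrets: 0, 6, 0, 9 → max 9
E regrets: 8, 7, 4, 1 → max 8
F regrets: 6, 0, 5, 0 → max 6
G regrets: 2, 0, 10, 10 → max 10
Smallest max regret = 6 → F.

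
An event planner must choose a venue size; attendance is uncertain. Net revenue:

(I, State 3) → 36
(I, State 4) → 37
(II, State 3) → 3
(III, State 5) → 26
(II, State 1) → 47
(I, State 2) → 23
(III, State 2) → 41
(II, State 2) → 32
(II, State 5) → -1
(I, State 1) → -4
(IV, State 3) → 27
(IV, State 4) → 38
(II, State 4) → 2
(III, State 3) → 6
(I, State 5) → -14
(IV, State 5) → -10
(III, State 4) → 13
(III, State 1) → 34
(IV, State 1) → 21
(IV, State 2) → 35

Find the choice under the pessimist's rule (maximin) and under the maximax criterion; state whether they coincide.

maximin → III; maximax → II (disagree)

Row minima: I=-14, II=-1, III=6, IV=-10
Best worst-case = 6 → III.
Row maxima: I=37, II=47, III=41, IV=38
Best best-case = 47 → II.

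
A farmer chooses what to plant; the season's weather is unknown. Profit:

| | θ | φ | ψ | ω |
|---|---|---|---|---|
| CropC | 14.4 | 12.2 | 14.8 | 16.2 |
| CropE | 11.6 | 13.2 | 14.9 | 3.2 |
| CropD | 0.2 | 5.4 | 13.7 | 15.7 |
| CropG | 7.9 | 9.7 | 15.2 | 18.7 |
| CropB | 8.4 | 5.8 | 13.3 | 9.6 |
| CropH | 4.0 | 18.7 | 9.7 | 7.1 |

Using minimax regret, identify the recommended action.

CropC

Column bests: θ=14.4, φ=18.7, ψ=15.2, ω=18.7.
CropC regrets: 0.0, 6.5, 0.4, 2.5 → max 6.5
CropE regrets: 2.8, 5.5, 0.3, 15.5 → max 15.5
CropD regrets: 14.2, 13.3, 1.5, 3.0 → max 14.2
CropG regrets: 6.5, 9.0, 0.0, 0.0 → max 9.0
CropB regrets: 6.0, 12.9, 1.9, 9.1 → max 12.9
CropH regrets: 10.4, 0.0, 5.5, 11.6 → max 11.6
Smallest max regret = 6.5 → CropC.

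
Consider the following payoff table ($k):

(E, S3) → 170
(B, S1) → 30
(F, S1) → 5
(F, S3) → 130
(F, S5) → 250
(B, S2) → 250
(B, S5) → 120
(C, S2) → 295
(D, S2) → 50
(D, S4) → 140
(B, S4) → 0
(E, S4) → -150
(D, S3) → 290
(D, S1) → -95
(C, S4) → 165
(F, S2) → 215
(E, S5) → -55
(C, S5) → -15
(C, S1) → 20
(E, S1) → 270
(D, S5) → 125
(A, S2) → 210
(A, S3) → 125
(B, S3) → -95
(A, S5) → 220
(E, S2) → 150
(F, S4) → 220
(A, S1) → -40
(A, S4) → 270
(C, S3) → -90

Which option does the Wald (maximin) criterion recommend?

Row minima: A=-40, B=-95, C=-90, D=-95, E=-150, F=5
Best worst-case = 5 → F.

F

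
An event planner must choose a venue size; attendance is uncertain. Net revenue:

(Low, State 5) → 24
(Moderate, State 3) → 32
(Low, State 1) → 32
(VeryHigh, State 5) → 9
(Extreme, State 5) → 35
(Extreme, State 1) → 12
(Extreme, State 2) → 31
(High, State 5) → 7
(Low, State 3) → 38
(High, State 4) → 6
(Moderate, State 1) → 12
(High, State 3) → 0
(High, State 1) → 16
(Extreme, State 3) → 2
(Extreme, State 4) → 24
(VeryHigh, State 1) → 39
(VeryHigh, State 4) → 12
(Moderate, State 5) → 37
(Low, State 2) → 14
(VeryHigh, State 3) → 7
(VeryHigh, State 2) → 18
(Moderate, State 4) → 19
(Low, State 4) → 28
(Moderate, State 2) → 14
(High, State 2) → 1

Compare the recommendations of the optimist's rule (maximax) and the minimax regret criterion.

maximax → VeryHigh; minimax regret → Low (disagree)

Row maxima: Low=38, Moderate=37, High=16, VeryHigh=39, Extreme=35
Best best-case = 39 → VeryHigh.
Column bests: State 1=39, State 2=31, State 3=38, State 4=28, State 5=37.
Low regrets: 7, 17, 0, 0, 13 → max 17
Moderate regrets: 27, 17, 6, 9, 0 → max 27
High regrets: 23, 30, 38, 22, 30 → max 38
VeryHigh regrets: 0, 13, 31, 16, 28 → max 31
Extreme regrets: 27, 0, 36, 4, 2 → max 36
Smallest max regret = 17 → Low.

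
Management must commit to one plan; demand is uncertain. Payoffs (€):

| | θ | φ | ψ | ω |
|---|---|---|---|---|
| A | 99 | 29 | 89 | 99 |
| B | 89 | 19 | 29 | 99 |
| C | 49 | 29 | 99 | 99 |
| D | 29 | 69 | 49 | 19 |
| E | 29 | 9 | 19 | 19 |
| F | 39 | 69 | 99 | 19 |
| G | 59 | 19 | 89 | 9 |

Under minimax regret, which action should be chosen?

A

Column bests: θ=99, φ=69, ψ=99, ω=99.
A regrets: 0, 40, 10, 0 → max 40
B regrets: 10, 50, 70, 0 → max 70
C regrets: 50, 40, 0, 0 → max 50
D regrets: 70, 0, 50, 80 → max 80
E regrets: 70, 60, 80, 80 → max 80
F regrets: 60, 0, 0, 80 → max 80
G regrets: 40, 50, 10, 90 → max 90
Smallest max regret = 40 → A.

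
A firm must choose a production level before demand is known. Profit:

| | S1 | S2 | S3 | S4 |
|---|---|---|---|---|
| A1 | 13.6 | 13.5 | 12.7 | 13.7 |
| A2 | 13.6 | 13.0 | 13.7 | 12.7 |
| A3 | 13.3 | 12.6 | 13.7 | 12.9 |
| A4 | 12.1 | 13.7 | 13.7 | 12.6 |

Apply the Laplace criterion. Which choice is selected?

A1

Row averages: A1=13.375, A2=13.25, A3=13.125, A4=13.025
Highest average = 13.375 → A1.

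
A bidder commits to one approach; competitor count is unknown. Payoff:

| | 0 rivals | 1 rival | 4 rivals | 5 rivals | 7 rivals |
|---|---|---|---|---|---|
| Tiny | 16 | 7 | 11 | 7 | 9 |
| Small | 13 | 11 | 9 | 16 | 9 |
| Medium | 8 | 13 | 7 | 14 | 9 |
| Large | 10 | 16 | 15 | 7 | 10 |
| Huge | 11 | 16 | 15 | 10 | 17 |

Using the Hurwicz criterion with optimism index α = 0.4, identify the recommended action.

Huge

Tiny: 0.4·16 + 0.6·7 = 10.6
Small: 0.4·16 + 0.6·9 = 11.8
Medium: 0.4·14 + 0.6·7 = 9.8
Large: 0.4·16 + 0.6·7 = 10.6
Huge: 0.4·17 + 0.6·10 = 12.8
Highest Hurwicz score = 12.8 → Huge.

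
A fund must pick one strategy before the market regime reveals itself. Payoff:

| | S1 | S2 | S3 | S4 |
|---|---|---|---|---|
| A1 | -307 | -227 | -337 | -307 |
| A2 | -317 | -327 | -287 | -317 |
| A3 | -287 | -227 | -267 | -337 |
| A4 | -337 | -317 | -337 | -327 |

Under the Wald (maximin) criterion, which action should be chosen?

A2

Row minima: A1=-337, A2=-327, A3=-337, A4=-337
Best worst-case = -327 → A2.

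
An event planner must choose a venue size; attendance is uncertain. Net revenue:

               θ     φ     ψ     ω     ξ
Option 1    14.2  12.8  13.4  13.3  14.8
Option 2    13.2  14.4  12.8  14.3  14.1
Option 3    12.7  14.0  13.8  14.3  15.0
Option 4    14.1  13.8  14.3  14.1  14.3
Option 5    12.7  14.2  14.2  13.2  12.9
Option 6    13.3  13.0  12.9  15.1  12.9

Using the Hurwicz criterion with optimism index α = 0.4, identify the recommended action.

Option 4

Option 1: 0.4·14.8 + 0.6·12.8 = 13.6
Option 2: 0.4·14.4 + 0.6·12.8 = 13.44
Option 3: 0.4·15.0 + 0.6·12.7 = 13.62
Option 4: 0.4·14.3 + 0.6·13.8 = 14
Option 5: 0.4·14.2 + 0.6·12.7 = 13.3
Option 6: 0.4·15.1 + 0.6·12.9 = 13.78
Highest Hurwicz score = 14 → Option 4.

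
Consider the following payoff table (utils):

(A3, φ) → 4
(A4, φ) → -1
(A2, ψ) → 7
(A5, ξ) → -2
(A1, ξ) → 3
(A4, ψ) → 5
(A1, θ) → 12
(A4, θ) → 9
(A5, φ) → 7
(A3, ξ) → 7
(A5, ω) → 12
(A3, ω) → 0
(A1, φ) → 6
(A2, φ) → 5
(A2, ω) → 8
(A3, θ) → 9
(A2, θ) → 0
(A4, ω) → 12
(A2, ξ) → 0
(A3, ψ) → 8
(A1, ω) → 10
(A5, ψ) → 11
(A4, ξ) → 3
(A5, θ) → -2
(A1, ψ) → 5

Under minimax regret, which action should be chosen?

A1

Column bests: θ=12, φ=7, ψ=11, ω=12, ξ=7.
A1 regrets: 0, 1, 6, 2, 4 → max 6
A2 regrets: 12, 2, 4, 4, 7 → max 12
A3 regrets: 3, 3, 3, 12, 0 → max 12
A4 regrets: 3, 8, 6, 0, 4 → max 8
A5 regrets: 14, 0, 0, 0, 9 → max 14
Smallest max regret = 6 → A1.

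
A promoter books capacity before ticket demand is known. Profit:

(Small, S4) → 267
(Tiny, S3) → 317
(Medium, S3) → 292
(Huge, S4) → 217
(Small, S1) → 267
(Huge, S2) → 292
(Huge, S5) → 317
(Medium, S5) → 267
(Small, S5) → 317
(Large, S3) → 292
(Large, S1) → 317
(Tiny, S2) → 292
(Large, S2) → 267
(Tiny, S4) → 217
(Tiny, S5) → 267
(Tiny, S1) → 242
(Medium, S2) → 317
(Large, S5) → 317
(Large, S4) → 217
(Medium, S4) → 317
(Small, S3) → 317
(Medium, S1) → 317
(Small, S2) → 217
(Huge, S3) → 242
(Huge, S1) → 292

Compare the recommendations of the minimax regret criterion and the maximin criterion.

Column bests: S1=317, S2=317, S3=317, S4=317, S5=317.
Tiny regrets: 75, 25, 0, 100, 50 → max 100
Small regrets: 50, 100, 0, 50, 0 → max 100
Medium regrets: 0, 0, 25, 0, 50 → max 50
Large regrets: 0, 50, 25, 100, 0 → max 100
Huge regrets: 25, 25, 75, 100, 0 → max 100
Smallest max regret = 50 → Medium.
Row minima: Tiny=217, Small=217, Medium=267, Large=217, Huge=217
Best worst-case = 267 → Medium.

minimax regret → Medium; maximin → Medium (agree)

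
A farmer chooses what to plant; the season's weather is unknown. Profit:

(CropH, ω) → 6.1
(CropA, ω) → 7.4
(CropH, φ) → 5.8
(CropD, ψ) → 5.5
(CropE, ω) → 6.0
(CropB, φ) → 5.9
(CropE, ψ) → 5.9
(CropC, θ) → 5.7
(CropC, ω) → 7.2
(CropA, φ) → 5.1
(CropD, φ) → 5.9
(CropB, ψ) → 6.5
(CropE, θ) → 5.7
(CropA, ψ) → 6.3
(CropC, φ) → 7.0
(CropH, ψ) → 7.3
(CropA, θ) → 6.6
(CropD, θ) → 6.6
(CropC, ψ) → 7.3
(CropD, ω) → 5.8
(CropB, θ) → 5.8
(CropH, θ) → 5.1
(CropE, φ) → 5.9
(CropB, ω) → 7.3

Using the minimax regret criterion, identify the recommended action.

Column bests: θ=6.6, φ=7.0, ψ=7.3, ω=7.4.
CropD regrets: 0.0, 1.1, 1.8, 1.6 → max 1.8
CropE regrets: 0.9, 1.1, 1.4, 1.4 → max 1.4
CropB regrets: 0.8, 1.1, 0.8, 0.1 → max 1.1
CropC regrets: 0.9, 0.0, 0.0, 0.2 → max 0.9
CropA regrets: 0.0, 1.9, 1.0, 0.0 → max 1.9
CropH regrets: 1.5, 1.2, 0.0, 1.3 → max 1.5
Smallest max regret = 0.9 → CropC.

CropC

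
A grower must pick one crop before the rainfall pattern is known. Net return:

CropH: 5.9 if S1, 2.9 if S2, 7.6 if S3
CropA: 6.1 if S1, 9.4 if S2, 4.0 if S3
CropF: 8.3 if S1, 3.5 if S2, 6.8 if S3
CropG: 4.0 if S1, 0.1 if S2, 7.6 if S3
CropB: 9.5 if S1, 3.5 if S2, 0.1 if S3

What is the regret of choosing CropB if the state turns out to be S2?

Best payoff under S2 is 9.4.
Regret = 9.4 − 3.5 = 5.9.

5.9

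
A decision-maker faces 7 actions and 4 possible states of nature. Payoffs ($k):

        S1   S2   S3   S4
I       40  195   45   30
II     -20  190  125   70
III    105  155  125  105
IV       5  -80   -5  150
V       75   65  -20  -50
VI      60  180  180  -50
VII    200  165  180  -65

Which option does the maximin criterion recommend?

Row minima: I=30, II=-20, III=105, IV=-80, V=-50, VI=-50, VII=-65
Best worst-case = 105 → III.

III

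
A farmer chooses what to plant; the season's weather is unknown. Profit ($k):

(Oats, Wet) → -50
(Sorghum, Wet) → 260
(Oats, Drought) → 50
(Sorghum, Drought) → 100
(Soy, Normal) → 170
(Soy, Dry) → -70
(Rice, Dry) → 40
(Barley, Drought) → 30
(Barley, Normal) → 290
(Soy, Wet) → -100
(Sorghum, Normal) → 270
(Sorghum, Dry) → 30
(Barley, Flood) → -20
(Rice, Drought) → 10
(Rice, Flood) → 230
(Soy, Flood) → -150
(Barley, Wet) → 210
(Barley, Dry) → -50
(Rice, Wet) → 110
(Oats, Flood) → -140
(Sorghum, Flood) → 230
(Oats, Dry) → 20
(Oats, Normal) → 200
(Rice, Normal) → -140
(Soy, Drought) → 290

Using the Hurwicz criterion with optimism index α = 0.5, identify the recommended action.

Oats: 0.5·200 + 0.5·(-140) = 30
Soy: 0.5·290 + 0.5·(-150) = 70
Sorghum: 0.5·270 + 0.5·30 = 150
Barley: 0.5·290 + 0.5·(-50) = 120
Rice: 0.5·230 + 0.5·(-140) = 45
Highest Hurwicz score = 150 → Sorghum.

Sorghum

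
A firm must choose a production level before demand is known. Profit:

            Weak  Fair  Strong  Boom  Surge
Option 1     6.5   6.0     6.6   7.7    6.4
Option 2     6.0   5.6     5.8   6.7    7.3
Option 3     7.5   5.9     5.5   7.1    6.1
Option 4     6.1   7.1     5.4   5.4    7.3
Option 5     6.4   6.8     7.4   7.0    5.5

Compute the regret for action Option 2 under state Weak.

Best payoff under Weak is 7.5.
Regret = 7.5 − 6.0 = 1.5.

1.5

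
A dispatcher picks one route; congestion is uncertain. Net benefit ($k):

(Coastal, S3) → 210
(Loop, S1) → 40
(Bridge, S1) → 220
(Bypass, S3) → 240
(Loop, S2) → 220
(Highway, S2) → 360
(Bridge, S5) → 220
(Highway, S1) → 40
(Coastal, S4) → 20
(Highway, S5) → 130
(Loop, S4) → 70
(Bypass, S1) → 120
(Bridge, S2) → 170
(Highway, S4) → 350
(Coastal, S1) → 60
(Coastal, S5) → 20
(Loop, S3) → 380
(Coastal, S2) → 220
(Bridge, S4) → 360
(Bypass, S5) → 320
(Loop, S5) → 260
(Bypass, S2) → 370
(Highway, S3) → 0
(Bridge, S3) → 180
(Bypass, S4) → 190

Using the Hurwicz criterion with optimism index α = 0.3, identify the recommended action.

Bridge

Bridge: 0.3·360 + 0.7·170 = 227
Coastal: 0.3·220 + 0.7·20 = 80
Loop: 0.3·380 + 0.7·40 = 142
Highway: 0.3·360 + 0.7·0 = 108
Bypass: 0.3·370 + 0.7·120 = 195
Highest Hurwicz score = 227 → Bridge.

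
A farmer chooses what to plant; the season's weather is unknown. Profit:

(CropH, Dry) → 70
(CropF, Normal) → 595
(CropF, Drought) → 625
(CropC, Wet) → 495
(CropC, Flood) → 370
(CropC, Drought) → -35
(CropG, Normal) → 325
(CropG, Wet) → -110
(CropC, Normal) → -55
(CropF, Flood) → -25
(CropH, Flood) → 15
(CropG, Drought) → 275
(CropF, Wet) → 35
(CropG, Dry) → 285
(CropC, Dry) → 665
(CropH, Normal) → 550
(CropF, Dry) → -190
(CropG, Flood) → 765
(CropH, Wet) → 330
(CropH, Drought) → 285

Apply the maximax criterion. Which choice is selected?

Row maxima: CropC=665, CropF=625, CropG=765, CropH=550
Best best-case = 765 → CropG.

CropG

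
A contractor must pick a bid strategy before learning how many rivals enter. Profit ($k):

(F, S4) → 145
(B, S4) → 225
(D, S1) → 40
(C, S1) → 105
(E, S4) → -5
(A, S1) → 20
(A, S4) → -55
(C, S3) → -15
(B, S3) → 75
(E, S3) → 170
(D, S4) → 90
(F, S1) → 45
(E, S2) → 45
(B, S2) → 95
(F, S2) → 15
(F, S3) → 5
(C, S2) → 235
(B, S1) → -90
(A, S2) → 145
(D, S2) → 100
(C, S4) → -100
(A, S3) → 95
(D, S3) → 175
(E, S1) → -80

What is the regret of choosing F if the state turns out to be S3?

Best payoff under S3 is 175.
Regret = 175 − 5 = 170.

170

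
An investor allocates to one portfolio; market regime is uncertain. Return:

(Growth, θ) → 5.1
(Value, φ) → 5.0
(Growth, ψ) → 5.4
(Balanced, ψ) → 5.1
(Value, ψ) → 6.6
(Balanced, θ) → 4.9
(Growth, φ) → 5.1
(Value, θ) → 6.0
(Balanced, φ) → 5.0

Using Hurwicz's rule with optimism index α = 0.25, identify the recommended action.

Balanced: 0.25·5.1 + 0.75·4.9 = 4.95
Value: 0.25·6.6 + 0.75·5.0 = 5.4
Growth: 0.25·5.4 + 0.75·5.1 = 5.175
Highest Hurwicz score = 5.4 → Value.

Value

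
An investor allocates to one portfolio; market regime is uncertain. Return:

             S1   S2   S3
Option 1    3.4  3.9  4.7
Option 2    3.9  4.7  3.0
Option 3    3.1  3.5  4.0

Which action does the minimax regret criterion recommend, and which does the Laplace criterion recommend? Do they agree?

Column bests: S1=3.9, S2=4.7, S3=4.7.
Option 1 regrets: 0.5, 0.8, 0.0 → max 0.8
Option 2 regrets: 0.0, 0.0, 1.7 → max 1.7
Option 3 regrets: 0.8, 1.2, 0.7 → max 1.2
Smallest max regret = 0.8 → Option 1.
Row averages: Option 1=4, Option 2=58/15, Option 3=53/15
Highest average = 4 → Option 1.

minimax regret → Option 1; laplace → Option 1 (agree)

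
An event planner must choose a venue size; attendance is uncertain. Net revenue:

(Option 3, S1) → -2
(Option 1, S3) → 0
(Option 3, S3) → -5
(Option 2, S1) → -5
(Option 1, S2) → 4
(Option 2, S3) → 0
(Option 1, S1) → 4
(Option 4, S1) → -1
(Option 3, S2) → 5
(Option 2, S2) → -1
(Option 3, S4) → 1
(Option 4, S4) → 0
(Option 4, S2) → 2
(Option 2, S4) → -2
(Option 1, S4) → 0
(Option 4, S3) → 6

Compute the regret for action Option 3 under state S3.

11

Best payoff under S3 is 6.
Regret = 6 − (-5) = 11.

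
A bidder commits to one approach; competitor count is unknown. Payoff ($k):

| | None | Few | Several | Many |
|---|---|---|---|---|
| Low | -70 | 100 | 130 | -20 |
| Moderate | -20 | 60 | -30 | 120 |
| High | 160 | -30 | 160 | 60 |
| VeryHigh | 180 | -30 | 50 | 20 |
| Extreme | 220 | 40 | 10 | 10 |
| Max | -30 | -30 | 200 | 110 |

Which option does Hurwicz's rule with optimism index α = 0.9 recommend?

Low: 0.9·130 + 0.1·(-70) = 110
Moderate: 0.9·120 + 0.1·(-30) = 105
High: 0.9·160 + 0.1·(-30) = 141
VeryHigh: 0.9·180 + 0.1·(-30) = 159
Extreme: 0.9·220 + 0.1·10 = 199
Max: 0.9·200 + 0.1·(-30) = 177
Highest Hurwicz score = 199 → Extreme.

Extreme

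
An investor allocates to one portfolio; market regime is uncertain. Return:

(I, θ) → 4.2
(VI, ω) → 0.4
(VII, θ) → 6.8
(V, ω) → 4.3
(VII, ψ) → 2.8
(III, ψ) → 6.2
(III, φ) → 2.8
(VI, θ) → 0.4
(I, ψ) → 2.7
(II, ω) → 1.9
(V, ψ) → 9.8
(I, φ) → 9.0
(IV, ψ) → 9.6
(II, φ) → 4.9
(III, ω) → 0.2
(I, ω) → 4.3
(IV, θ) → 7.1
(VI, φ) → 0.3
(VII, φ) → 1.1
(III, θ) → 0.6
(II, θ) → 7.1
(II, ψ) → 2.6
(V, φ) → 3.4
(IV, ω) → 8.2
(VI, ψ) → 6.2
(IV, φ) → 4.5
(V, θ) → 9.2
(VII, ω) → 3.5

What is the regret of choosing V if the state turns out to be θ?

0.0

Best payoff under θ is 9.2.
Regret = 9.2 − 9.2 = 0.0.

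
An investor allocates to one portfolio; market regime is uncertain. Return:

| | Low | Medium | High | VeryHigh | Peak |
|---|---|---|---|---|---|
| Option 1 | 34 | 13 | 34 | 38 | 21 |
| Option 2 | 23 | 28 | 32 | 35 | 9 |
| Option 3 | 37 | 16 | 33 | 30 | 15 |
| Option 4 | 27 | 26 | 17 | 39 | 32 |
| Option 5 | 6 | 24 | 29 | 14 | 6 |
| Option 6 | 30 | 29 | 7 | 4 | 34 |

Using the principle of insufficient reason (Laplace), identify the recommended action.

Option 4

Row averages: Option 1=28, Option 2=25.4, Option 3=26.2, Option 4=28.2, Option 5=15.8, Option 6=20.8
Highest average = 28.2 → Option 4.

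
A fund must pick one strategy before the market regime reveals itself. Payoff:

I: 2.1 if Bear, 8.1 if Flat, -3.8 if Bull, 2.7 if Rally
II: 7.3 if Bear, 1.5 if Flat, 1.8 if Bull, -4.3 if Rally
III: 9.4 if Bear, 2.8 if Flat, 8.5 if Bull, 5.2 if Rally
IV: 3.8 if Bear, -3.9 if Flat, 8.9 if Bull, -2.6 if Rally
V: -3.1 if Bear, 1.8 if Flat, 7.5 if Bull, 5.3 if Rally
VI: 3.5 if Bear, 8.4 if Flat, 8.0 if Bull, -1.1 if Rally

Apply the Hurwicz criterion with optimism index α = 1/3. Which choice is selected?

I: 1/3·8.1 + 2/3·(-3.8) = 1/6
II: 1/3·7.3 + 2/3·(-4.3) = -13/30
III: 1/3·9.4 + 2/3·2.8 = 5
IV: 1/3·8.9 + 2/3·(-3.9) = 11/30
V: 1/3·7.5 + 2/3·(-3.1) = 13/30
VI: 1/3·8.4 + 2/3·(-1.1) = 31/15
Highest Hurwicz score = 5 → III.

III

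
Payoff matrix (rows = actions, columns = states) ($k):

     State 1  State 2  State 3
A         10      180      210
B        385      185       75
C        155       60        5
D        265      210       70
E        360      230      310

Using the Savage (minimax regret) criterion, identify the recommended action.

Column bests: State 1=385, State 2=230, State 3=310.
A regrets: 375, 50, 100 → max 375
B regrets: 0, 45, 235 → max 235
C regrets: 230, 170, 305 → max 305
D regrets: 120, 20, 240 → max 240
E regrets: 25, 0, 0 → max 25
Smallest max regret = 25 → E.

E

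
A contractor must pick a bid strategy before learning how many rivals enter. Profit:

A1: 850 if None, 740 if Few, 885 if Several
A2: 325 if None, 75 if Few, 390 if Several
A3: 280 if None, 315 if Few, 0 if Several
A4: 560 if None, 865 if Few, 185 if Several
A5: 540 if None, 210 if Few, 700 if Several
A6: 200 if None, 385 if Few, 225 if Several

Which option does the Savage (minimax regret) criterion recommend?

Column bests: None=850, Few=865, Several=885.
A1 regrets: 0, 125, 0 → max 125
A2 regrets: 525, 790, 495 → max 790
A3 regrets: 570, 550, 885 → max 885
A4 regrets: 290, 0, 700 → max 700
A5 regrets: 310, 655, 185 → max 655
A6 regrets: 650, 480, 660 → max 660
Smallest max regret = 125 → A1.

A1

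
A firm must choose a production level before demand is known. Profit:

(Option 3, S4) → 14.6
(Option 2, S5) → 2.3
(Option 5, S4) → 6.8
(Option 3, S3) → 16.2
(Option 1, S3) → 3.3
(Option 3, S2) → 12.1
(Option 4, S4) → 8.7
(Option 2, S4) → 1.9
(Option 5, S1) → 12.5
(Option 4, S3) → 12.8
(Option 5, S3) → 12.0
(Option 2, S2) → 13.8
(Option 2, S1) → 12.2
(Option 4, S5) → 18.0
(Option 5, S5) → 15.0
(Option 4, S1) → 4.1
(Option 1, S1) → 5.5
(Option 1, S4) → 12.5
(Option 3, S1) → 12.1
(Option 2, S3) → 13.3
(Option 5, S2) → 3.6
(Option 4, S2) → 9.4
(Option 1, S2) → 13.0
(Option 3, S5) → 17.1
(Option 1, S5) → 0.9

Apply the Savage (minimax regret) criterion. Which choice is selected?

Option 3

Column bests: S1=12.5, S2=13.8, S3=16.2, S4=14.6, S5=18.0.
Option 1 regrets: 7.0, 0.8, 12.9, 2.1, 17.1 → max 17.1
Option 2 regrets: 0.3, 0.0, 2.9, 12.7, 15.7 → max 15.7
Option 3 regrets: 0.4, 1.7, 0.0, 0.0, 0.9 → max 1.7
Option 4 regrets: 8.4, 4.4, 3.4, 5.9, 0.0 → max 8.4
Option 5 regrets: 0.0, 10.2, 4.2, 7.8, 3.0 → max 10.2
Smallest max regret = 1.7 → Option 3.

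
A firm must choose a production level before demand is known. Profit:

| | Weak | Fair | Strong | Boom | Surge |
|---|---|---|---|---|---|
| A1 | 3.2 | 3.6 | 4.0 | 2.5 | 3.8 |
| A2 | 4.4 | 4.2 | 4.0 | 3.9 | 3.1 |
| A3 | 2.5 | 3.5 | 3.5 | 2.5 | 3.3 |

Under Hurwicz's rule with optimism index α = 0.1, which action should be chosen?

A2

A1: 0.1·4.0 + 0.9·2.5 = 2.65
A2: 0.1·4.4 + 0.9·3.1 = 3.23
A3: 0.1·3.5 + 0.9·2.5 = 2.6
Highest Hurwicz score = 3.23 → A2.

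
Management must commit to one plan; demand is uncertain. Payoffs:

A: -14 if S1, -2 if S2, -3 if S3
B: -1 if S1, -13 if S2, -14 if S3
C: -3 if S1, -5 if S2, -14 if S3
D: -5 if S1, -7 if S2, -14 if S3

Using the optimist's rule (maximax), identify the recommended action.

B

Row maxima: A=-2, B=-1, C=-3, D=-5
Best best-case = -1 → B.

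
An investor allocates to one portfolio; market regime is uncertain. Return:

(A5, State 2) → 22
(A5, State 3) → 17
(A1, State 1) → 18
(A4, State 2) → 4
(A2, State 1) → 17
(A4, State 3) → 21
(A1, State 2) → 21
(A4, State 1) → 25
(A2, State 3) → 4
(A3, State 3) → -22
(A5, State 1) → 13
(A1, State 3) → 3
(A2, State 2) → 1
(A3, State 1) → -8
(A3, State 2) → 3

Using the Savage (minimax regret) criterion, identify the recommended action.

A5

Column bests: State 1=25, State 2=22, State 3=21.
A1 regrets: 7, 1, 18 → max 18
A2 regrets: 8, 21, 17 → max 21
A3 regrets: 33, 19, 43 → max 43
A4 regrets: 0, 18, 0 → max 18
A5 regrets: 12, 0, 4 → max 12
Smallest max regret = 12 → A5.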